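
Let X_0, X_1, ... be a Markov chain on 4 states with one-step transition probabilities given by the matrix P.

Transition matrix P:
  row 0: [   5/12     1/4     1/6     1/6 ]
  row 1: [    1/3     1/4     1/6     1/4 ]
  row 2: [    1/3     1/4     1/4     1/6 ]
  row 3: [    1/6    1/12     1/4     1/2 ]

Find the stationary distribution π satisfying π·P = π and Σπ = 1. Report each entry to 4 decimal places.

π = [0.3135, 0.2041, 0.2069, 0.2755]

Balance equations π_j = Σ_i π_i·P[i][j]:
  π_0 = 5/12·π_0 + 1/3·π_1 + 1/3·π_2 + 1/6·π_3
  π_1 = 1/4·π_0 + 1/4·π_1 + 1/4·π_2 + 1/12·π_3
  π_2 = 1/6·π_0 + 1/6·π_1 + 1/4·π_2 + 1/4·π_3
  normalize: π_0 + π_1 + π_2 + π_3 = 1
Solving the linear system gives exactly π = [169/539, 10/49, 223/1078, 27/98].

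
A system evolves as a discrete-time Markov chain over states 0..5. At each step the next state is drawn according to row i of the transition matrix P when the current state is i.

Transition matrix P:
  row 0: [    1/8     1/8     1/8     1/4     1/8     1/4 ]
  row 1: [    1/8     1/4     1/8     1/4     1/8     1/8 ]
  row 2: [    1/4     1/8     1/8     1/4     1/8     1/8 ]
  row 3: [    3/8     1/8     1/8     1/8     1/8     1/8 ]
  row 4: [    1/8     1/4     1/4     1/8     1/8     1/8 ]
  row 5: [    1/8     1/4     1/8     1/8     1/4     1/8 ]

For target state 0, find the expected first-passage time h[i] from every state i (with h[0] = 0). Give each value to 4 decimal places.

h = [0.0000, 5.2356, 4.5812, 4.0721, 5.2992, 5.3890]

First-step conditioning: h[0] = 0; for i ≠ 0, h[i] = 1 + Σ_k P[i][k]·h[k].
  h[1] = 1 + 1/4·h[1] + 1/8·h[2] + 1/4·h[3] + 1/8·h[4] + 1/8·h[5]
  h[2] = 1 + 1/8·h[1] + 1/8·h[2] + 1/4·h[3] + 1/8·h[4] + 1/8·h[5]
  h[3] = 1 + 1/8·h[1] + 1/8·h[2] + 1/8·h[3] + 1/8·h[4] + 1/8·h[5]
  h[4] = 1 + 1/4·h[1] + 1/4·h[2] + 1/8·h[3] + 1/8·h[4] + 1/8·h[5]
  h[5] = 1 + 1/4·h[1] + 1/8·h[2] + 1/8·h[3] + 1/4·h[4] + 1/8·h[5]
Solving the 5×5 linear system over states ≠ 0 gives exactly h = [0, 12288/2347, 10752/2347, 28672/7041, 37312/7041, 12648/2347] (h[0] = 0 is the target).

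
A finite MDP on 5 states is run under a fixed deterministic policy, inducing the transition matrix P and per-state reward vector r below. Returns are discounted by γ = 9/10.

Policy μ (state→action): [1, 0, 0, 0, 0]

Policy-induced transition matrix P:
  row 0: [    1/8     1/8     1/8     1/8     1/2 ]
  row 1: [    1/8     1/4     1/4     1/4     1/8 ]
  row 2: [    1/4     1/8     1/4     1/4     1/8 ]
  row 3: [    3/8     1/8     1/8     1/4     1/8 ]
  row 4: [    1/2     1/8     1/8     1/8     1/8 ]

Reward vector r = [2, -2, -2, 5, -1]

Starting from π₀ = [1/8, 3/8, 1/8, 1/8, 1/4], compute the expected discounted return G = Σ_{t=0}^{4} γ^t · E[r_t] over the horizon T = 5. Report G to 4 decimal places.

G = 1.6474

t=0: π = [0.1250, 0.3750, 0.1250, 0.1250, 0.2500], E[r] = -0.3750, γ^t·E[r] = -0.375000, running G = -0.375000
t=1: π = [0.2656, 0.1719, 0.1875, 0.2031, 0.1719], E[r] = 0.6563, γ^t·E[r] = 0.590625, running G = 0.215625
t=2: π = [0.2637, 0.1465, 0.1699, 0.1953, 0.2246], E[r] = 0.6465, γ^t·E[r] = 0.523652, running G = 0.739277
t=3: π = [0.2793, 0.1433, 0.1646, 0.1890, 0.2239], E[r] = 0.6638, γ^t·E[r] = 0.483924, running G = 1.223201
t=4: π = [0.2768, 0.1429, 0.1635, 0.1871, 0.2297], E[r] = 0.6465, γ^t·E[r] = 0.424178, running G = 1.647379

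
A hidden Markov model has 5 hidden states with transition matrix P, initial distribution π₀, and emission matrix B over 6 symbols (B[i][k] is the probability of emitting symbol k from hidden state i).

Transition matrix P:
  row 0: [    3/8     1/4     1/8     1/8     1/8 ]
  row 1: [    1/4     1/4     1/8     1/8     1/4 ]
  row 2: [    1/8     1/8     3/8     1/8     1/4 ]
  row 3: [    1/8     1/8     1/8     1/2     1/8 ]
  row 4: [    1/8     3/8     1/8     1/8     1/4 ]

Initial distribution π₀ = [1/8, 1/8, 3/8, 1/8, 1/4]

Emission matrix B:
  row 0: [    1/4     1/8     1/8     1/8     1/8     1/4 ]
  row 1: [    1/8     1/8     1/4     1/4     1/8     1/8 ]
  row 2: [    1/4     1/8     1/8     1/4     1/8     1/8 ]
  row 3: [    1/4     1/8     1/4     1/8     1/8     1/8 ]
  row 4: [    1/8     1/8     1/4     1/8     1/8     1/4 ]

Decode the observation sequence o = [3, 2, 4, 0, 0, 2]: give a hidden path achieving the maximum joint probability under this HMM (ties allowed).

path = [2, 3, 3, 3, 3, 3]

t=0: δ = [1.562e-02, 3.125e-02, 9.375e-02, 1.562e-02, 3.125e-02]  (obs o_0=3)
t=1: δ = [1.465e-03, 2.930e-03, 4.395e-03, 2.930e-03, 5.859e-03]  ψ = [2, 2, 2, 2, 2]  (obs o_1=2)
t=2: δ = [9.155e-05, 2.747e-04, 2.060e-04, 1.831e-04, 1.831e-04]  ψ = [1, 4, 2, 3, 4]  (obs o_2=4)
t=3: δ = [1.717e-05, 8.583e-06, 1.931e-05, 2.289e-05, 8.583e-06]  ψ = [1, 1, 2, 3, 1]  (obs o_3=0)
t=4: δ = [1.609e-06, 5.364e-07, 1.810e-06, 2.861e-06, 6.035e-07]  ψ = [0, 0, 2, 3, 2]  (obs o_4=0)
t=5: δ = [7.544e-08, 1.006e-07, 8.487e-08, 3.576e-07, 1.132e-07]  ψ = [0, 0, 2, 3, 2]  (obs o_5=2)
backtrack: best end state = 3; path = [2, 3, 3, 3, 3, 3]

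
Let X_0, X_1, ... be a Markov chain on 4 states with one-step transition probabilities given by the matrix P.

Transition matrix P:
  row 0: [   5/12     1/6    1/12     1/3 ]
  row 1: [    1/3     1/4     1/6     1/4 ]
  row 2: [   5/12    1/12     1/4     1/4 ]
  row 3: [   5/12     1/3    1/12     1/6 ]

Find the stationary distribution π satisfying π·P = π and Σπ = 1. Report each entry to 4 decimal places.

π = [0.3985, 0.2183, 0.1218, 0.2614]

Balance equations π_j = Σ_i π_i·P[i][j]:
  π_0 = 5/12·π_0 + 1/3·π_1 + 5/12·π_2 + 5/12·π_3
  π_1 = 1/6·π_0 + 1/4·π_1 + 1/12·π_2 + 1/3·π_3
  π_2 = 1/12·π_0 + 1/6·π_1 + 1/4·π_2 + 1/12·π_3
  normalize: π_0 + π_1 + π_2 + π_3 = 1
Solving the linear system gives exactly π = [157/394, 43/197, 24/197, 103/394].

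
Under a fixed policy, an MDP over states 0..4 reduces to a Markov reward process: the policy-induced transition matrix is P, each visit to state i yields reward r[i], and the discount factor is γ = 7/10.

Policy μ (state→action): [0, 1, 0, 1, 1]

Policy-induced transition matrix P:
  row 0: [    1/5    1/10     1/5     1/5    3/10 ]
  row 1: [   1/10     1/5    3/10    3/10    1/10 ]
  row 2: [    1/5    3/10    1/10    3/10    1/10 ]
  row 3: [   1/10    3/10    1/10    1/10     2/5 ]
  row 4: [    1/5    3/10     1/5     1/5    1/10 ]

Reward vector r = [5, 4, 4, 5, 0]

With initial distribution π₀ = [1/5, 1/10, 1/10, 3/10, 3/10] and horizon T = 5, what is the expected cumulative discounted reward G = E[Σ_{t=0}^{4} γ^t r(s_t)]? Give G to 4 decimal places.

G = 9.5659

t=0: π = [0.2000, 0.1000, 0.1000, 0.3000, 0.3000], E[r] = 3.3000, γ^t·E[r] = 3.300000, running G = 3.300000
t=1: π = [0.1600, 0.2500, 0.1700, 0.1900, 0.2300], E[r] = 3.4300, γ^t·E[r] = 2.401000, running G = 5.701000
t=2: π = [0.1560, 0.2430, 0.1890, 0.2230, 0.1890], E[r] = 3.6230, γ^t·E[r] = 1.775270, running G = 7.476270
t=3: π = [0.1534, 0.2445, 0.1831, 0.2209, 0.1981], E[r] = 3.5819, γ^t·E[r] = 1.228592, running G = 8.704862
t=4: π = [0.1535, 0.2449, 0.1841, 0.2207, 0.1970], E[r] = 3.5863, γ^t·E[r] = 0.861078, running G = 9.565940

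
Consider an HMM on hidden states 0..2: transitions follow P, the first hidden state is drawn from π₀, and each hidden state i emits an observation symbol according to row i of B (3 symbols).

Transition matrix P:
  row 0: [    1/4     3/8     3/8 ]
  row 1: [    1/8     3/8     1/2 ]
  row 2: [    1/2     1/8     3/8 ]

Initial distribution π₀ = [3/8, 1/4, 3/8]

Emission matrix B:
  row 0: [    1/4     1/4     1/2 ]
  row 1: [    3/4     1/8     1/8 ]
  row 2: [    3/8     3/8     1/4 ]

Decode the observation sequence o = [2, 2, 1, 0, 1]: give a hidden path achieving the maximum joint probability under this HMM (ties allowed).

path = [0, 2, 0, 1, 2]

t=0: δ = [1.875e-01, 3.125e-02, 9.375e-02]  (obs o_0=2)
t=1: δ = [2.344e-02, 8.789e-03, 1.758e-02]  ψ = [0, 0, 0]  (obs o_1=2)
t=2: δ = [2.197e-03, 1.099e-03, 3.296e-03]  ψ = [2, 0, 0]  (obs o_2=1)
t=3: δ = [4.120e-04, 6.180e-04, 4.635e-04]  ψ = [2, 0, 2]  (obs o_3=0)
t=4: δ = [5.794e-05, 2.897e-05, 1.159e-04]  ψ = [2, 1, 1]  (obs o_4=1)
backtrack: best end state = 2; path = [0, 2, 0, 1, 2]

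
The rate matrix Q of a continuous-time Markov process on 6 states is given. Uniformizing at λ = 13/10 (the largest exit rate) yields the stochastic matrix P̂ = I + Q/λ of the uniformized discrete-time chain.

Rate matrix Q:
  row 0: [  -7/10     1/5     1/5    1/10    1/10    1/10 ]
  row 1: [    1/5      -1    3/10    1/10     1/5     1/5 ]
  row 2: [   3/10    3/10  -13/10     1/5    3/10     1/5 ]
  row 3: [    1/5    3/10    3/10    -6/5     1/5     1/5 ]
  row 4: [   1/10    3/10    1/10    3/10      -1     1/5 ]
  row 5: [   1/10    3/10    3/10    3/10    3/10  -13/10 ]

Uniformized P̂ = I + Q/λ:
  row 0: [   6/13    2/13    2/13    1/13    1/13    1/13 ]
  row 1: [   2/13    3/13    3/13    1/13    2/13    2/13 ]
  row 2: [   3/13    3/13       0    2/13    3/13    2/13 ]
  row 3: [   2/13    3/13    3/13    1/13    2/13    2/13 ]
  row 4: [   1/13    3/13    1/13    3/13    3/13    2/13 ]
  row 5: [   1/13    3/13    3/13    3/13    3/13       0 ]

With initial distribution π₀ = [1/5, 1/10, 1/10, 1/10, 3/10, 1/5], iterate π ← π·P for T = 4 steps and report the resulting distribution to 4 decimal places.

t=0: π = [0.2000, 0.1000, 0.1000, 0.1000, 0.3000, 0.2000]
t=1: π = [0.1846, 0.2154, 0.1462, 0.1615, 0.1846, 0.1077]
t=2: π = [0.1994, 0.2166, 0.1544, 0.1331, 0.1734, 0.1231]
t=3: π = [0.2043, 0.2154, 0.1531, 0.1344, 0.1732, 0.1196]
t=4: π = [0.2060, 0.2151, 0.1531, 0.1337, 0.1724, 0.1197]

π = [0.2060, 0.2151, 0.1531, 0.1337, 0.1724, 0.1197]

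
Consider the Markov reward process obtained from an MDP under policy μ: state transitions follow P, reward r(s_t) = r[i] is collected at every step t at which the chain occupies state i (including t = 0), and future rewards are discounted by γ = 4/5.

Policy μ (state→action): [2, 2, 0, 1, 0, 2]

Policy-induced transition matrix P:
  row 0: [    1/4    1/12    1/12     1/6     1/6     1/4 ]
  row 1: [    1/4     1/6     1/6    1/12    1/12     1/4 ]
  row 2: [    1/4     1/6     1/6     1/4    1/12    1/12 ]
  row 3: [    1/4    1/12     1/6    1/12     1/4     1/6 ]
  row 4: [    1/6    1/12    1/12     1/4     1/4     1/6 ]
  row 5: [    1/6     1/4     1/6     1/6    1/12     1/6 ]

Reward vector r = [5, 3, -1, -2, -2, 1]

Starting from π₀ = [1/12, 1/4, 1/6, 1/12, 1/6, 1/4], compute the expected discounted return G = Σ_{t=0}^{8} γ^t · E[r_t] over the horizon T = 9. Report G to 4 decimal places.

G = 3.9109

t=0: π = [0.0833, 0.2500, 0.1667, 0.0833, 0.1667, 0.2500], E[r] = 0.7500, γ^t·E[r] = 0.750000, running G = 0.750000
t=1: π = [0.2153, 0.1597, 0.1458, 0.1667, 0.1319, 0.1806], E[r] = 0.9931, γ^t·E[r] = 0.794444, running G = 1.544444
t=2: π = [0.2240, 0.1389, 0.1377, 0.1626, 0.1510, 0.1858], E[r] = 0.9572, γ^t·E[r] = 0.612593, running G = 2.157037
t=3: π = [0.2219, 0.1373, 0.1354, 0.1656, 0.1543, 0.1854], E[r] = 0.9320, γ^t·E[r] = 0.477160, running G = 2.634198
t=4: π = [0.2217, 0.1370, 0.1353, 0.1656, 0.1551, 0.1853], E[r] = 0.9280, γ^t·E[r] = 0.380094, running G = 3.014291
t=5: π = [0.2216, 0.1369, 0.1353, 0.1657, 0.1553, 0.1853], E[r] = 0.9270, γ^t·E[r] = 0.303776, running G = 3.318067
t=6: π = [0.2216, 0.1369, 0.1353, 0.1657, 0.1553, 0.1853], E[r] = 0.9269, γ^t·E[r] = 0.242982, running G = 3.561049
t=7: π = [0.2216, 0.1369, 0.1353, 0.1657, 0.1553, 0.1853], E[r] = 0.9269, γ^t·E[r] = 0.194378, running G = 3.755428
t=8: π = [0.2216, 0.1369, 0.1353, 0.1657, 0.1553, 0.1853], E[r] = 0.9269, γ^t·E[r] = 0.155502, running G = 3.910929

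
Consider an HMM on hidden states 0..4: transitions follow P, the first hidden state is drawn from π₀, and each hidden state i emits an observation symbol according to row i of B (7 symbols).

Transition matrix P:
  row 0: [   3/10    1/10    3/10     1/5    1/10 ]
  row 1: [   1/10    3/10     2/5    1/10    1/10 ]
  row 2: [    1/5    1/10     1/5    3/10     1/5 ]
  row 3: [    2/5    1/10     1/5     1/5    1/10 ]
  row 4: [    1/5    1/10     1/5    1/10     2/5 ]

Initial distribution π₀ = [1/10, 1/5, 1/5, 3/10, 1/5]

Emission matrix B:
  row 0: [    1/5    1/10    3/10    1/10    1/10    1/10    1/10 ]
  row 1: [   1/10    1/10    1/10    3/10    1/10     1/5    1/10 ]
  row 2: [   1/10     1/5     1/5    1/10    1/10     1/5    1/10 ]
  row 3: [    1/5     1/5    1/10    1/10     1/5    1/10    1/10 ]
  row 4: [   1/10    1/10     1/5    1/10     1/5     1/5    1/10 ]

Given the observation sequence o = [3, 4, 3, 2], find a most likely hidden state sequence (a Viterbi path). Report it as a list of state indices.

path = [1, 1, 1, 2]

t=0: δ = [1.000e-02, 6.000e-02, 2.000e-02, 3.000e-02, 2.000e-02]  (obs o_0=3)
t=1: δ = [1.200e-03, 1.800e-03, 2.400e-03, 1.200e-03, 1.600e-03]  ψ = [3, 1, 1, 1, 4]  (obs o_1=4)
t=2: δ = [4.800e-05, 1.620e-04, 7.200e-05, 7.200e-05, 6.400e-05]  ψ = [2, 1, 1, 2, 4]  (obs o_2=3)
t=3: δ = [8.640e-06, 4.860e-06, 1.296e-05, 2.160e-06, 5.120e-06]  ψ = [3, 1, 1, 2, 4]  (obs o_3=2)
backtrack: best end state = 2; path = [1, 1, 1, 2]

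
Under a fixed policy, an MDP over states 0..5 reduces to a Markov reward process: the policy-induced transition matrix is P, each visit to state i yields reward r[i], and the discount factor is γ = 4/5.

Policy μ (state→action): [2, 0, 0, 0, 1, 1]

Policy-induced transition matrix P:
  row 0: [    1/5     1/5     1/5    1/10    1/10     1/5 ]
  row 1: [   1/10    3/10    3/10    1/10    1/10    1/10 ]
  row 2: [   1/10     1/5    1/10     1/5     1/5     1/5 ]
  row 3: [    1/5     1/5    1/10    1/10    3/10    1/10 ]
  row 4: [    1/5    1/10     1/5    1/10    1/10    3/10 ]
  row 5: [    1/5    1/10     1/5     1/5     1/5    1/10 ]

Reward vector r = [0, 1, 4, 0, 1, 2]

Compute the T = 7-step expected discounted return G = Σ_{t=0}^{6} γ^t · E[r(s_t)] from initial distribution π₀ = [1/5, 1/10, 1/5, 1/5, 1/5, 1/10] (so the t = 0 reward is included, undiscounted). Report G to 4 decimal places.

G = 5.4866

t=0: π = [0.2000, 0.1000, 0.2000, 0.2000, 0.2000, 0.1000], E[r] = 1.3000, γ^t·E[r] = 1.300000, running G = 1.300000
t=1: π = [0.1700, 0.1800, 0.1700, 0.1300, 0.1700, 0.1800], E[r] = 1.3900, γ^t·E[r] = 1.112000, running G = 2.412000
t=2: π = [0.1650, 0.1830, 0.1880, 0.1350, 0.1610, 0.1680], E[r] = 1.4320, γ^t·E[r] = 0.916480, running G = 3.328480
t=3: π = [0.1629, 0.1854, 0.1860, 0.1356, 0.1626, 0.1675], E[r] = 1.4270, γ^t·E[r] = 0.730624, running G = 4.059104
t=4: π = [0.1629, 0.1855, 0.1864, 0.1354, 0.1625, 0.1674], E[r] = 1.4283, γ^t·E[r] = 0.585048, running G = 4.644152
t=5: π = [0.1628, 0.1856, 0.1864, 0.1354, 0.1624, 0.1674], E[r] = 1.4284, γ^t·E[r] = 0.468048, running G = 5.112200
t=6: π = [0.1628, 0.1856, 0.1864, 0.1354, 0.1625, 0.1674], E[r] = 1.4284, γ^t·E[r] = 0.374437, running G = 5.486638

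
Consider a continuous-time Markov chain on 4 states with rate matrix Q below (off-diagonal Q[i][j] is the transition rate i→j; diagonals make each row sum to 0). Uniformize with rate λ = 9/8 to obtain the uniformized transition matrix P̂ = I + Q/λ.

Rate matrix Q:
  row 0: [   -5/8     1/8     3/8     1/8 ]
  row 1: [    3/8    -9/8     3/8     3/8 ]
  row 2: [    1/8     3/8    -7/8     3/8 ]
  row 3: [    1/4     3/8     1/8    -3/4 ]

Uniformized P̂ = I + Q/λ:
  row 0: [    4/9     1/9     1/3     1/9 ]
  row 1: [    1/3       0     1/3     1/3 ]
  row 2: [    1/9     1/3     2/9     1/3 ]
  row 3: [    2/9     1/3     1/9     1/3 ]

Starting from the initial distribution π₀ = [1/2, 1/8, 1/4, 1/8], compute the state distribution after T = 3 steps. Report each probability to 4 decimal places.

π = [0.2793, 0.2032, 0.2469, 0.2706]

t=0: π = [0.5000, 0.1250, 0.2500, 0.1250]
t=1: π = [0.3194, 0.1806, 0.2778, 0.2222]
t=2: π = [0.2824, 0.2022, 0.2531, 0.2623]
t=3: π = [0.2793, 0.2032, 0.2469, 0.2706]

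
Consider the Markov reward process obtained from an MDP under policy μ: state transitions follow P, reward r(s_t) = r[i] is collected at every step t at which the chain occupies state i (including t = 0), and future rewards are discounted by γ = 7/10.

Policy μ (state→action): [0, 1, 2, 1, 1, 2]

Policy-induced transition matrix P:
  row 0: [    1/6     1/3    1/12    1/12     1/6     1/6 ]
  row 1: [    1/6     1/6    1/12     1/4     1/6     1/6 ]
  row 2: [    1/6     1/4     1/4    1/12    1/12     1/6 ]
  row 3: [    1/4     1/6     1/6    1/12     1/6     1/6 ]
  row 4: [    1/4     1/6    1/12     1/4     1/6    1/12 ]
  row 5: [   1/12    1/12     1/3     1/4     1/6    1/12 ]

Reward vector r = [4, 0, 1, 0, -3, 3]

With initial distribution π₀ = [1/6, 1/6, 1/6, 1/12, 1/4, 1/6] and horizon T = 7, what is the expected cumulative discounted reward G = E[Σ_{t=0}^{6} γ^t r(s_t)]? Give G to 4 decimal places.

G = 2.3172

t=0: π = [0.1667, 0.1667, 0.1667, 0.0833, 0.2500, 0.1667], E[r] = 0.5833, γ^t·E[r] = 0.583333, running G = 0.583333
t=1: π = [0.1806, 0.1944, 0.1597, 0.1806, 0.1528, 0.1319], E[r] = 0.8194, γ^t·E[r] = 0.573611, running G = 1.156944
t=2: π = [0.1834, 0.1991, 0.1580, 0.1632, 0.1534, 0.1429], E[r] = 0.8605, γ^t·E[r] = 0.421661, running G = 1.578605
t=3: π = [0.1811, 0.1985, 0.1590, 0.1659, 0.1535, 0.1420], E[r] = 0.8490, γ^t·E[r] = 0.291193, running G = 1.869798
t=4: π = [0.1815, 0.1983, 0.1592, 0.1657, 0.1534, 0.1420], E[r] = 0.8508, γ^t·E[r] = 0.204286, running G = 2.074085
t=5: π = [0.1814, 0.1983, 0.1592, 0.1656, 0.1534, 0.1420], E[r] = 0.8508, γ^t·E[r] = 0.142990, running G = 2.217074
t=6: π = [0.1814, 0.1983, 0.1592, 0.1656, 0.1534, 0.1420], E[r] = 0.8508, γ^t·E[r] = 0.100092, running G = 2.317166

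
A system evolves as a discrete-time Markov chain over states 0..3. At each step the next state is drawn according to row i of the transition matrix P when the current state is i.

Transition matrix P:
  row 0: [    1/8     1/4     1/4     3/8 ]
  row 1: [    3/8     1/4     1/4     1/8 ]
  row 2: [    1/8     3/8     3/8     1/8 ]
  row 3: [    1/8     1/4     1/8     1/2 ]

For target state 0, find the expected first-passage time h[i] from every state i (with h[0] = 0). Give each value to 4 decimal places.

First-step conditioning: h[0] = 0; for i ≠ 0, h[i] = 1 + Σ_k P[i][k]·h[k].
  h[1] = 1 + 1/4·h[1] + 1/4·h[2] + 1/8·h[3]
  h[2] = 1 + 3/8·h[1] + 3/8·h[2] + 1/8·h[3]
  h[3] = 1 + 1/4·h[1] + 1/8·h[2] + 1/2·h[3]
Solving the 3×3 linear system over states ≠ 0 gives exactly h = [0, 280/73, 360/73, 376/73] (h[0] = 0 is the target).

h = [0.0000, 3.8356, 4.9315, 5.1507]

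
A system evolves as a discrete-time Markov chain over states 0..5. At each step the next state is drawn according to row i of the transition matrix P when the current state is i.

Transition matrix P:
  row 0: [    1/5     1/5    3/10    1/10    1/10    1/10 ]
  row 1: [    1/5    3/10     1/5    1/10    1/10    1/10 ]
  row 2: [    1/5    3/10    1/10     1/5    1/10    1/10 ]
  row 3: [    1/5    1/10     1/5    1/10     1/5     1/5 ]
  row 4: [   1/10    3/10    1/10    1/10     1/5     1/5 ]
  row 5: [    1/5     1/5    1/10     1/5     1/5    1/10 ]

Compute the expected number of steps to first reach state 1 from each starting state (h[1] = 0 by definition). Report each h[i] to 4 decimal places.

h = [4.5409, 0.0000, 4.2002, 4.9941, 4.1199, 4.6122]

First-step conditioning: h[1] = 0; for i ≠ 1, h[i] = 1 + Σ_k P[i][k]·h[k].
  h[0] = 1 + 1/5·h[0] + 3/10·h[2] + 1/10·h[3] + 1/10·h[4] + 1/10·h[5]
  h[2] = 1 + 1/5·h[0] + 1/10·h[2] + 1/5·h[3] + 1/10·h[4] + 1/10·h[5]
  h[3] = 1 + 1/5·h[0] + 1/5·h[2] + 1/10·h[3] + 1/5·h[4] + 1/5·h[5]
  h[4] = 1 + 1/10·h[0] + 1/10·h[2] + 1/10·h[3] + 1/5·h[4] + 1/5·h[5]
  h[5] = 1 + 1/5·h[0] + 1/10·h[2] + 1/5·h[3] + 1/5·h[4] + 1/10·h[5]
Solving the 5×5 linear system over states ≠ 1 gives exactly h = [53455/11772, 0, 49445/11772, 29395/5886, 12125/2943, 54295/11772] (h[1] = 0 is the target).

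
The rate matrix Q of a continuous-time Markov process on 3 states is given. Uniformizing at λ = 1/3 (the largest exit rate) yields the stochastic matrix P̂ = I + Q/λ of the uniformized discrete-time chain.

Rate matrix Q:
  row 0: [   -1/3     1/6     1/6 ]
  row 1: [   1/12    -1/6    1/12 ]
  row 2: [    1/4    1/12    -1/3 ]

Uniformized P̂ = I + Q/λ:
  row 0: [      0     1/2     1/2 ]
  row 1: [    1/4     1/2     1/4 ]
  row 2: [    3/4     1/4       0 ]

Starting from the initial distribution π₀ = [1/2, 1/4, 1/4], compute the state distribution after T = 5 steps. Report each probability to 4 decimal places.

t=0: π = [0.5000, 0.2500, 0.2500]
t=1: π = [0.2500, 0.4375, 0.3125]
t=2: π = [0.3438, 0.4219, 0.2344]
t=3: π = [0.2813, 0.4414, 0.2773]
t=4: π = [0.3184, 0.4307, 0.2510]
t=5: π = [0.2959, 0.4373, 0.2668]

π = [0.2959, 0.4373, 0.2668]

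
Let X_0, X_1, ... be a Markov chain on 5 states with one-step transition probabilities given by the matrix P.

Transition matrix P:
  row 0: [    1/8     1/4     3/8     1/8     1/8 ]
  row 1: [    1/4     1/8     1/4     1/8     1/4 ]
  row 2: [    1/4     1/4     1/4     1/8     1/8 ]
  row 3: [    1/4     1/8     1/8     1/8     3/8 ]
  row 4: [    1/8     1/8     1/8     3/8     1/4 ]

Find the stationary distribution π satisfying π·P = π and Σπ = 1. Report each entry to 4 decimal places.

Balance equations π_j = Σ_i π_i·P[i][j]:
  π_0 = 1/8·π_0 + 1/4·π_1 + 1/4·π_2 + 1/4·π_3 + 1/8·π_4
  π_1 = 1/4·π_0 + 1/8·π_1 + 1/4·π_2 + 1/8·π_3 + 1/8·π_4
  π_2 = 3/8·π_0 + 1/4·π_1 + 1/4·π_2 + 1/8·π_3 + 1/8·π_4
  π_3 = 1/8·π_0 + 1/8·π_1 + 1/8·π_2 + 1/8·π_3 + 3/8·π_4
  normalize: π_0 + π_1 + π_2 + π_3 + π_4 = 1
Solving the linear system gives exactly π = [851/4302, 85/478, 967/4302, 43/239, 105/478].

π = [0.1978, 0.1778, 0.2248, 0.1799, 0.2197]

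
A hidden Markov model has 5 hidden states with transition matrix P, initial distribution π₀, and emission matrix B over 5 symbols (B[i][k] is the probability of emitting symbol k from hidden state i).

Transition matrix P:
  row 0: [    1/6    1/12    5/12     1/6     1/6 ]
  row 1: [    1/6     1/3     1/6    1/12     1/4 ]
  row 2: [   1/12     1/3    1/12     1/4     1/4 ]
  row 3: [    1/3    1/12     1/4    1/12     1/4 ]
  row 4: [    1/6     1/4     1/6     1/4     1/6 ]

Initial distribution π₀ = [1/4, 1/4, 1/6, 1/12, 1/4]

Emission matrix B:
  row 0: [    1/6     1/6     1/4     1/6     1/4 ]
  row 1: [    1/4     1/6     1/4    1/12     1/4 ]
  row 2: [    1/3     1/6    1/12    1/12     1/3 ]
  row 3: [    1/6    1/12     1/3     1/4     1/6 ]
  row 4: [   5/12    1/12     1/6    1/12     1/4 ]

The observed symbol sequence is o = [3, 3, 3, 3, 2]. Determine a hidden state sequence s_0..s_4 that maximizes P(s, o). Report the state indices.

path = [0, 3, 0, 3, 0]

t=0: δ = [4.167e-02, 2.083e-02, 1.389e-02, 2.083e-02, 2.083e-02]  (obs o_0=3)
t=1: δ = [1.157e-03, 5.787e-04, 1.447e-03, 1.736e-03, 5.787e-04]  ψ = [0, 1, 0, 0, 0]  (obs o_1=3)
t=2: δ = [9.645e-05, 4.019e-05, 4.019e-05, 9.042e-05, 3.617e-05]  ψ = [3, 2, 0, 2, 3]  (obs o_2=3)
t=3: δ = [5.023e-06, 1.116e-06, 3.349e-06, 4.019e-06, 1.884e-06]  ψ = [3, 1, 0, 0, 3]  (obs o_3=3)
t=4: δ = [3.349e-07, 2.791e-07, 1.744e-07, 2.791e-07, 1.674e-07]  ψ = [3, 2, 0, 0, 3]  (obs o_4=2)
backtrack: best end state = 0; path = [0, 3, 0, 3, 0]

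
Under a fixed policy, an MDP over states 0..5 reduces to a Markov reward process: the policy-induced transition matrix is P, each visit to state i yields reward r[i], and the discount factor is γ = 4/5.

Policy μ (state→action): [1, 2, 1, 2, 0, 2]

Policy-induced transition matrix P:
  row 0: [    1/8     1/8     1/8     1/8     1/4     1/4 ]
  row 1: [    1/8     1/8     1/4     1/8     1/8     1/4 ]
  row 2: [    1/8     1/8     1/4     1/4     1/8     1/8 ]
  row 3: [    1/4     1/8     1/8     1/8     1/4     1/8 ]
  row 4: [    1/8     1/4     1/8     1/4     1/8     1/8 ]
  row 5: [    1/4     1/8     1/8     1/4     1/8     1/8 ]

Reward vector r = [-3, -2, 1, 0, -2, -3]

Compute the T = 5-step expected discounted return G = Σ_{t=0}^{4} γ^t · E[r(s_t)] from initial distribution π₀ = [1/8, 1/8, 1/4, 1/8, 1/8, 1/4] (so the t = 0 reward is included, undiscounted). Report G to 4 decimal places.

t=0: π = [0.1250, 0.1250, 0.2500, 0.1250, 0.1250, 0.2500], E[r] = -1.3750, γ^t·E[r] = -1.375000, running G = -1.375000
t=1: π = [0.1719, 0.1406, 0.1719, 0.2031, 0.1563, 0.1563], E[r] = -1.4063, γ^t·E[r] = -1.125000, running G = -2.500000
t=2: π = [0.1699, 0.1445, 0.1641, 0.1855, 0.1719, 0.1641], E[r] = -1.4707, γ^t·E[r] = -0.941250, running G = -3.441250
t=3: π = [0.1687, 0.1465, 0.1636, 0.1875, 0.1694, 0.1643], E[r] = -1.4673, γ^t·E[r] = -0.751250, running G = -4.192500
t=4: π = [0.1690, 0.1462, 0.1638, 0.1872, 0.1695, 0.1644], E[r] = -1.4678, γ^t·E[r] = -0.601200, running G = -4.793700

G = -4.7937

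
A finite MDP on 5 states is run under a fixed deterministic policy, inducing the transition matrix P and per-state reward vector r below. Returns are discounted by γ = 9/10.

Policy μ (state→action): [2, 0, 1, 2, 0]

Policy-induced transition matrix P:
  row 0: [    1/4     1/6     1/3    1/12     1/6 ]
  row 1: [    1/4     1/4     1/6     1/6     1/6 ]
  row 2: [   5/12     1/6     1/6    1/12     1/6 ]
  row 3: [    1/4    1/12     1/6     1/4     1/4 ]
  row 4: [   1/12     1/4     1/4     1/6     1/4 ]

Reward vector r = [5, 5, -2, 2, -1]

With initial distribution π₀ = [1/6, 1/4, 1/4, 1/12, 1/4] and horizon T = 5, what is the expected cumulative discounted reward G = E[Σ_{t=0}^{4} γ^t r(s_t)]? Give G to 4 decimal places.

G = 7.2625

t=0: π = [0.1667, 0.2500, 0.2500, 0.0833, 0.2500], E[r] = 1.5000, γ^t·E[r] = 1.500000, running G = 1.500000
t=1: π = [0.2500, 0.2014, 0.2153, 0.1389, 0.1944], E[r] = 1.9097, γ^t·E[r] = 1.718750, running G = 3.218750
t=2: π = [0.2535, 0.1881, 0.2245, 0.1395, 0.1944], E[r] = 1.8432, γ^t·E[r] = 1.492969, running G = 4.711719
t=3: π = [0.2550, 0.1869, 0.2251, 0.1385, 0.1945], E[r] = 1.8419, γ^t·E[r] = 1.342723, running G = 6.054441
t=4: π = [0.2551, 0.1869, 0.2254, 0.1382, 0.1944], E[r] = 1.8413, γ^t·E[r] = 1.208081, running G = 7.262523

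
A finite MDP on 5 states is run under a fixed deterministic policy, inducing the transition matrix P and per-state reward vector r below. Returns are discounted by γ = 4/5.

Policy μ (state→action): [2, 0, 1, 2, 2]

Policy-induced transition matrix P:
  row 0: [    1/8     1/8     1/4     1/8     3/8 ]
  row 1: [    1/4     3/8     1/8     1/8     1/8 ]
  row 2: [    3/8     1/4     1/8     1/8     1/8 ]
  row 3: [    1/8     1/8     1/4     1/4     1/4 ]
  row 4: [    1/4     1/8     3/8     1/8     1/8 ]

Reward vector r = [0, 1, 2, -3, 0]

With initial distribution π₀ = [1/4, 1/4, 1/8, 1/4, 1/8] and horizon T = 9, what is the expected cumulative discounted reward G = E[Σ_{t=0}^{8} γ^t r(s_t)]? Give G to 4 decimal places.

t=0: π = [0.2500, 0.2500, 0.1250, 0.2500, 0.1250], E[r] = -0.2500, γ^t·E[r] = -0.250000, running G = -0.250000
t=1: π = [0.2031, 0.2031, 0.2188, 0.1563, 0.2188], E[r] = 0.1719, γ^t·E[r] = 0.137500, running G = -0.112500
t=2: π = [0.2324, 0.2031, 0.2246, 0.1445, 0.1953], E[r] = 0.2188, γ^t·E[r] = 0.140000, running G = 0.027500
t=3: π = [0.2310, 0.2039, 0.2209, 0.1431, 0.2012], E[r] = 0.2166, γ^t·E[r] = 0.110875, running G = 0.138375
t=4: π = [0.2309, 0.2036, 0.2220, 0.1429, 0.2006], E[r] = 0.2190, γ^t·E[r] = 0.089713, running G = 0.228088
t=5: π = [0.2310, 0.2037, 0.2219, 0.1429, 0.2006], E[r] = 0.2188, γ^t·E[r] = 0.071703, running G = 0.299790
t=6: π = [0.2310, 0.2036, 0.2219, 0.1429, 0.2006], E[r] = 0.2188, γ^t·E[r] = 0.057367, running G = 0.357157
t=7: π = [0.2310, 0.2036, 0.2219, 0.1429, 0.2006], E[r] = 0.2188, γ^t·E[r] = 0.045896, running G = 0.403053
t=8: π = [0.2310, 0.2036, 0.2219, 0.1429, 0.2006], E[r] = 0.2188, γ^t·E[r] = 0.036716, running G = 0.439769

G = 0.4398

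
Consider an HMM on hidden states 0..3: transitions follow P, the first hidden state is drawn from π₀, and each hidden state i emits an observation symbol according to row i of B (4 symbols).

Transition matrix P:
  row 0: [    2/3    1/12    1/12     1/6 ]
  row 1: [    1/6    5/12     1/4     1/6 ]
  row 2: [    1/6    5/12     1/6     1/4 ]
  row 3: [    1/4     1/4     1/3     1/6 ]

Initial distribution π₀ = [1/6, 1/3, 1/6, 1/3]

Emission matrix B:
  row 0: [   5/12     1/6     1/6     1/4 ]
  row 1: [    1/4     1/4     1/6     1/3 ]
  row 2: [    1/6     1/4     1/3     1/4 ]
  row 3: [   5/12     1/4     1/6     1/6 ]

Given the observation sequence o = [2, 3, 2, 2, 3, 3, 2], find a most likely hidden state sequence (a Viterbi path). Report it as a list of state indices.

path = [0, 0, 0, 0, 0, 0, 0]

t=0: δ = [2.778e-02, 5.556e-02, 5.556e-02, 5.556e-02]  (obs o_0=2)
t=1: δ = [4.630e-03, 7.716e-03, 4.630e-03, 2.315e-03]  ψ = [0, 1, 3, 2]  (obs o_1=3)
t=2: δ = [5.144e-04, 5.358e-04, 6.430e-04, 2.143e-04]  ψ = [0, 1, 1, 1]  (obs o_2=2)
t=3: δ = [5.716e-05, 4.465e-05, 4.465e-05, 2.679e-05]  ψ = [0, 2, 1, 2]  (obs o_3=2)
t=4: δ = [9.526e-06, 6.202e-06, 2.791e-06, 1.861e-06]  ψ = [0, 1, 1, 2]  (obs o_4=3)
t=5: δ = [1.588e-06, 8.614e-07, 3.876e-07, 2.646e-07]  ψ = [0, 1, 1, 0]  (obs o_5=3)
t=6: δ = [1.764e-07, 5.982e-08, 7.178e-08, 4.410e-08]  ψ = [0, 1, 1, 0]  (obs o_6=2)
backtrack: best end state = 0; path = [0, 0, 0, 0, 0, 0, 0]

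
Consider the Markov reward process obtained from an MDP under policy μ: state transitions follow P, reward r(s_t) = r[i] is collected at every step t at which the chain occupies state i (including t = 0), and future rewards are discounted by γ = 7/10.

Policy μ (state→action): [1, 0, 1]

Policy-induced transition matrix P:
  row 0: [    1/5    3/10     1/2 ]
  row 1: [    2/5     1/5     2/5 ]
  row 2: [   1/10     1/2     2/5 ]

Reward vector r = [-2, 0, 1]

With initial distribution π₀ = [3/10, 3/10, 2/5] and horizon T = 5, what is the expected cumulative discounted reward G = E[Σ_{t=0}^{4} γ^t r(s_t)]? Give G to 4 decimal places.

t=0: π = [0.3000, 0.3000, 0.4000], E[r] = -0.2000, γ^t·E[r] = -0.200000, running G = -0.200000
t=1: π = [0.2200, 0.3500, 0.4300], E[r] = -0.0100, γ^t·E[r] = -0.007000, running G = -0.207000
t=2: π = [0.2270, 0.3510, 0.4220], E[r] = -0.0320, γ^t·E[r] = -0.015680, running G = -0.222680
t=3: π = [0.2280, 0.3493, 0.4227], E[r] = -0.0333, γ^t·E[r] = -0.011422, running G = -0.234102
t=4: π = [0.2276, 0.3496, 0.4228], E[r] = -0.0324, γ^t·E[r] = -0.007774, running G = -0.241876

G = -0.2419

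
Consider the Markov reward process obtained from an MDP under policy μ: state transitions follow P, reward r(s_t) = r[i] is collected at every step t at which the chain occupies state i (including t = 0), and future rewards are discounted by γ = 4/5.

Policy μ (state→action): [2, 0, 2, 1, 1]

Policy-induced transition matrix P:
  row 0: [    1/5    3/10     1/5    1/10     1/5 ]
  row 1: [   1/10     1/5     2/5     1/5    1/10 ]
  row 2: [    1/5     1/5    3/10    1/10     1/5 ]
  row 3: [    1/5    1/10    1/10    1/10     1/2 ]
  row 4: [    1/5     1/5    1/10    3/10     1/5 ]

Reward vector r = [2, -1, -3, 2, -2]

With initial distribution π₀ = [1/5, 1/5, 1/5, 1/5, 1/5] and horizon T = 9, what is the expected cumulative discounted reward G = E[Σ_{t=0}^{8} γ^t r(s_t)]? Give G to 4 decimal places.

G = -2.5354

t=0: π = [0.2000, 0.2000, 0.2000, 0.2000, 0.2000], E[r] = -0.4000, γ^t·E[r] = -0.400000, running G = -0.400000
t=1: π = [0.1800, 0.2000, 0.2200, 0.1600, 0.2400], E[r] = -0.6600, γ^t·E[r] = -0.528000, running G = -0.928000
t=2: π = [0.1800, 0.2020, 0.2220, 0.1680, 0.2280], E[r] = -0.6280, γ^t·E[r] = -0.401920, running G = -1.329920
t=3: π = [0.1798, 0.2012, 0.2230, 0.1658, 0.2302], E[r] = -0.6394, γ^t·E[r] = -0.327373, running G = -1.657293
t=4: π = [0.1799, 0.2014, 0.2229, 0.1662, 0.2296], E[r] = -0.6374, γ^t·E[r] = -0.261071, running G = -1.918364
t=5: π = [0.1799, 0.2014, 0.2230, 0.1661, 0.2297], E[r] = -0.6379, γ^t·E[r] = -0.209036, running G = -2.127400
t=6: π = [0.1799, 0.2014, 0.2230, 0.1661, 0.2297], E[r] = -0.6379, γ^t·E[r] = -0.167209, running G = -2.294609
t=7: π = [0.1799, 0.2014, 0.2230, 0.1661, 0.2297], E[r] = -0.6379, γ^t·E[r] = -0.133772, running G = -2.428381
t=8: π = [0.1799, 0.2014, 0.2230, 0.1661, 0.2297], E[r] = -0.6379, γ^t·E[r] = -0.107017, running G = -2.535398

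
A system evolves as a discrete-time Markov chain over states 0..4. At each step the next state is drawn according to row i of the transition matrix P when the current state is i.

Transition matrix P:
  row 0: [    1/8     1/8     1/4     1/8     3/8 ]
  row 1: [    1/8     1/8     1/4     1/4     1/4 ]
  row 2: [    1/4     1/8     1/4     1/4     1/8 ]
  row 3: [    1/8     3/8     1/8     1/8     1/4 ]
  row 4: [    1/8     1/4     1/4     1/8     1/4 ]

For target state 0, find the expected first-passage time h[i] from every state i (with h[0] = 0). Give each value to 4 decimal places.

h = [0.0000, 6.5290, 5.7143, 6.6195, 6.5177]

First-step conditioning: h[0] = 0; for i ≠ 0, h[i] = 1 + Σ_k P[i][k]·h[k].
  h[1] = 1 + 1/8·h[1] + 1/4·h[2] + 1/4·h[3] + 1/4·h[4]
  h[2] = 1 + 1/8·h[1] + 1/4·h[2] + 1/4·h[3] + 1/8·h[4]
  h[3] = 1 + 3/8·h[1] + 1/8·h[2] + 1/8·h[3] + 1/4·h[4]
  h[4] = 1 + 1/4·h[1] + 1/4·h[2] + 1/8·h[3] + 1/4·h[4]
Solving the 4×4 linear system over states ≠ 0 gives exactly h = [0, 4616/707, 40/7, 4680/707, 4608/707] (h[0] = 0 is the target).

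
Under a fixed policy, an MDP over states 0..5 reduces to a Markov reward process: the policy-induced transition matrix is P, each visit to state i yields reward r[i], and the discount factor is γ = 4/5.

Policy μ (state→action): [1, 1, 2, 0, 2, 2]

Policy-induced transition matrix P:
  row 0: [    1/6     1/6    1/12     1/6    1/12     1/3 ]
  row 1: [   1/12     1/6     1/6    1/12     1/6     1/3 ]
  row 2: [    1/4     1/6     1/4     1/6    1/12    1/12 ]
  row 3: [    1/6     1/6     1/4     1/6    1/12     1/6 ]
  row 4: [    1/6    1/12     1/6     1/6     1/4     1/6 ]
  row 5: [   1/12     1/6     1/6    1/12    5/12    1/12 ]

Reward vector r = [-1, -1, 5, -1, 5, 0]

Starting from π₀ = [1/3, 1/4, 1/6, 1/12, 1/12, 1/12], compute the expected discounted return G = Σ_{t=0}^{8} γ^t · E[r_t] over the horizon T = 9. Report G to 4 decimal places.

G = 5.0509

t=0: π = [0.3333, 0.2500, 0.1667, 0.0833, 0.0833, 0.0833], E[r] = 0.5833, γ^t·E[r] = 0.583333, running G = 0.583333
t=1: π = [0.1528, 0.1597, 0.1597, 0.1389, 0.1458, 0.2431], E[r] = 1.0764, γ^t·E[r] = 0.861111, running G = 1.444444
t=2: π = [0.1464, 0.1545, 0.1788, 0.1331, 0.2020, 0.1852], E[r] = 1.4699, γ^t·E[r] = 0.940741, running G = 2.385185
t=3: π = [0.1533, 0.1498, 0.1805, 0.1384, 0.1916, 0.1865], E[r] = 1.4188, γ^t·E[r] = 0.726444, running G = 3.111630
t=4: π = [0.1537, 0.1507, 0.1805, 0.1386, 0.1899, 0.1866], E[r] = 1.4089, γ^t·E[r] = 0.577075, running G = 3.688705
t=5: π = [0.1536, 0.1508, 0.1805, 0.1386, 0.1897, 0.1868], E[r] = 1.4080, γ^t·E[r] = 0.461371, running G = 4.150076
t=6: π = [0.1536, 0.1509, 0.1805, 0.1385, 0.1898, 0.1868], E[r] = 1.4083, γ^t·E[r] = 0.369174, running G = 4.519250
t=7: π = [0.1536, 0.1509, 0.1805, 0.1385, 0.1898, 0.1868], E[r] = 1.4083, γ^t·E[r] = 0.295349, running G = 4.814599
t=8: π = [0.1536, 0.1508, 0.1805, 0.1385, 0.1898, 0.1868], E[r] = 1.4083, γ^t·E[r] = 0.236279, running G = 5.050878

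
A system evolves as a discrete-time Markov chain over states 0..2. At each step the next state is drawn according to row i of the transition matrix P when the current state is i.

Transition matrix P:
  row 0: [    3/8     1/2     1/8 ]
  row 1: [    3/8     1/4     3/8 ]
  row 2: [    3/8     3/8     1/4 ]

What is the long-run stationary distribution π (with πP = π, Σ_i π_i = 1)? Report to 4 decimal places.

Balance equations π_j = Σ_i π_i·P[i][j]:
  π_0 = 3/8·π_0 + 3/8·π_1 + 3/8·π_2
  π_1 = 1/2·π_0 + 1/4·π_1 + 3/8·π_2
  normalize: π_0 + π_1 + π_2 = 1
Solving the linear system gives exactly π = [3/8, 3/8, 1/4].

π = [0.3750, 0.3750, 0.2500]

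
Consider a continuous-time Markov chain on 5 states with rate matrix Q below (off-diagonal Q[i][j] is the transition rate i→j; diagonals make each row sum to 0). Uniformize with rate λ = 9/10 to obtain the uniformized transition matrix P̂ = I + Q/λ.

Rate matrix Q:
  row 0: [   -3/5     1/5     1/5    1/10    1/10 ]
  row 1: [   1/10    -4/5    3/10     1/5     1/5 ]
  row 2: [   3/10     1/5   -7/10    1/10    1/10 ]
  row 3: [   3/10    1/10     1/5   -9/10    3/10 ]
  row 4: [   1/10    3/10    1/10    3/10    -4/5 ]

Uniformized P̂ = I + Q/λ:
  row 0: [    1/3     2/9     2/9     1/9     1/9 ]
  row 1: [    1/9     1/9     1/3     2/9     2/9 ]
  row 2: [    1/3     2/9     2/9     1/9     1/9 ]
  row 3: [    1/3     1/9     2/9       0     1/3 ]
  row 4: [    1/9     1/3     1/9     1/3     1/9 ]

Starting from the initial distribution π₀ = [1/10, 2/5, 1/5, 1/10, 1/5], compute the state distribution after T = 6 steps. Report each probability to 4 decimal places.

π = [0.2513, 0.2014, 0.2260, 0.1536, 0.1677]

t=0: π = [0.1000, 0.4000, 0.2000, 0.1000, 0.2000]
t=1: π = [0.2000, 0.1889, 0.2444, 0.1889, 0.1778]
t=2: π = [0.2519, 0.2000, 0.2235, 0.1506, 0.1741]
t=3: π = [0.2502, 0.2026, 0.2251, 0.1553, 0.1668]
t=4: π = [0.2512, 0.2010, 0.2262, 0.1534, 0.1681]
t=5: π = [0.2513, 0.2015, 0.2259, 0.1538, 0.1675]
t=6: π = [0.2513, 0.2014, 0.2260, 0.1536, 0.1677]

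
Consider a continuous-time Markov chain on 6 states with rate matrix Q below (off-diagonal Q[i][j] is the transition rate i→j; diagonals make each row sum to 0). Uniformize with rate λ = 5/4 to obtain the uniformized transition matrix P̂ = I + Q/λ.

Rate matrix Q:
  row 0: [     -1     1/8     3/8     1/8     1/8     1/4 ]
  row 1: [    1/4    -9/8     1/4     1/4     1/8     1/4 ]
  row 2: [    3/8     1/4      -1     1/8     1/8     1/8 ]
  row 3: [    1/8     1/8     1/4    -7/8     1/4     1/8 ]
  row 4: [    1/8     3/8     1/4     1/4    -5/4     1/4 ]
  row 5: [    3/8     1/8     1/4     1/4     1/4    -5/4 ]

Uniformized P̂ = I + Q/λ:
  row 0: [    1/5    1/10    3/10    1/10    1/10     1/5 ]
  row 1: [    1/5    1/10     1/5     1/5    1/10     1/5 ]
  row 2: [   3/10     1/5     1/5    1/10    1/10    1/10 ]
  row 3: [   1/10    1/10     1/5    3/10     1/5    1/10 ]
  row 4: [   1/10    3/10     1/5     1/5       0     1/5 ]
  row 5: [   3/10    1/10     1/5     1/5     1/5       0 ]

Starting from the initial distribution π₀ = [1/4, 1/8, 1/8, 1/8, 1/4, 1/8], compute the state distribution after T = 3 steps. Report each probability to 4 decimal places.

t=0: π = [0.2500, 0.1250, 0.1250, 0.1250, 0.2500, 0.1250]
t=1: π = [0.1875, 0.1625, 0.2250, 0.1750, 0.1000, 0.1500]
t=2: π = [0.2100, 0.1425, 0.2188, 0.1763, 0.1225, 0.1300]
t=3: π = [0.2050, 0.1464, 0.2210, 0.1748, 0.1184, 0.1345]

π = [0.2050, 0.1464, 0.2210, 0.1748, 0.1184, 0.1345]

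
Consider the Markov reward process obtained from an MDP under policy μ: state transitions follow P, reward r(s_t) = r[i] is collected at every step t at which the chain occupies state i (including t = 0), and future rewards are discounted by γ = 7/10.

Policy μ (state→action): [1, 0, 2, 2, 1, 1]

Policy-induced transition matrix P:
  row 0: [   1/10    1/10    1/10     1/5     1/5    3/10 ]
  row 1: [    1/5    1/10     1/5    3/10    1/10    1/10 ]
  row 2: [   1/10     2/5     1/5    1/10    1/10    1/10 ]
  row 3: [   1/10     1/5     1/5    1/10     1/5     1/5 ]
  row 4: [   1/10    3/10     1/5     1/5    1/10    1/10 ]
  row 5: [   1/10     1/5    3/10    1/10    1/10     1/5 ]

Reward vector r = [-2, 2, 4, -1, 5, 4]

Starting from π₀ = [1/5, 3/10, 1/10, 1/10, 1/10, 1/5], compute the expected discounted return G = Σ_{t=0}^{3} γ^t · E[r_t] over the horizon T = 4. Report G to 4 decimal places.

t=0: π = [0.2000, 0.3000, 0.1000, 0.1000, 0.1000, 0.2000], E[r] = 1.8000, γ^t·E[r] = 1.800000, running G = 1.800000
t=1: π = [0.1300, 0.1800, 0.2000, 0.1900, 0.1300, 0.1700], E[r] = 2.0400, γ^t·E[r] = 1.428000, running G = 3.228000
t=2: π = [0.1180, 0.2220, 0.2040, 0.1620, 0.1320, 0.1620], E[r] = 2.1700, γ^t·E[r] = 1.063300, running G = 4.291300
t=3: π = [0.1222, 0.2200, 0.2044, 0.1694, 0.1280, 0.1560], E[r] = 2.1078, γ^t·E[r] = 0.722975, running G = 5.014275

G = 5.0143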